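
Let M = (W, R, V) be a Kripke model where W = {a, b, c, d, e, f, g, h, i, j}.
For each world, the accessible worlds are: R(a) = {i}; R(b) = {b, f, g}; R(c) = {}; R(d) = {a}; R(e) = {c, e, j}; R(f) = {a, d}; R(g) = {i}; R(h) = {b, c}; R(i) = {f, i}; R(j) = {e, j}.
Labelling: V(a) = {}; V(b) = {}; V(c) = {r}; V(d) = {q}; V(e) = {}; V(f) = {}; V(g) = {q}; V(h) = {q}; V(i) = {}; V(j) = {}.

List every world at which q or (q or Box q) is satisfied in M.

c, d, g, h

Recall that Box ψ holds at a world iff ψ holds at every accessible world, and Dia ψ holds iff ψ holds at some accessible world.
Let φ = q or (q or Box q). Evaluate φ at each world:
  a (successors {i}): φ is false.
  b (successors {b, f, g}): φ is false.
  c (successors ∅): φ is true.
  d (successors {a}): φ is true.
  e (successors {c, e, j}): φ is false.
  f (successors {a, d}): φ is false.
  g (successors {i}): φ is true.
  h (successors {b, c}): φ is true.
  i (successors {f, i}): φ is false.
  j (successors {e, j}): φ is false.
For instance, at a:
  At a: q is false, q or Box q is false, so q or (q or Box q) is false.
    At a: q is false, Box q is false, so q or Box q is false.
      At a: Box q requires q at every successor {i}.
        q fails at i, so Box q is false at a.
Satisfying worlds: {c, d, g, h}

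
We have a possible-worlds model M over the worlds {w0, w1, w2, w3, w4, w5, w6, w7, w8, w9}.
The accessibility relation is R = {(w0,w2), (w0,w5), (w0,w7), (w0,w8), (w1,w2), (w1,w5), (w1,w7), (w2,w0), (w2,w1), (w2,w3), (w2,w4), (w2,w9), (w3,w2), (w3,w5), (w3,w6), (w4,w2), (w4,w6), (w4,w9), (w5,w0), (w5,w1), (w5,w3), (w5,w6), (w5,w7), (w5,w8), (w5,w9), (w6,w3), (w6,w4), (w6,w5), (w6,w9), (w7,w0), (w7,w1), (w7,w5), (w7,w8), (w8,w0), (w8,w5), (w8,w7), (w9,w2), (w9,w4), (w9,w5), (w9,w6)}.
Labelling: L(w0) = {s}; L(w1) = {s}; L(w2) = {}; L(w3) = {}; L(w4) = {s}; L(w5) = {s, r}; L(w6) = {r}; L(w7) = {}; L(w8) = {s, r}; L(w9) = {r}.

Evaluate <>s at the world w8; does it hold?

At w8: <>s requires s at some successor in {w0, w5, w7}.
  s holds at w0, so <>s is true at w8.

Yes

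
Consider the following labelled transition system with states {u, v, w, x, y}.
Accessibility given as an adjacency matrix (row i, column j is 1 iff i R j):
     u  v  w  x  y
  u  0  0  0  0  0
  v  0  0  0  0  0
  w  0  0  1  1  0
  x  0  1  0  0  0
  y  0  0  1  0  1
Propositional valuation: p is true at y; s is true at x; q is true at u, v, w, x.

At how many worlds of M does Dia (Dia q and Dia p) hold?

1

Let φ = Dia (Dia q and Dia p). Evaluate φ at each world:
  u (successors ∅): φ is false.
  v (successors ∅): φ is false.
  w (successors {w, x}): φ is false.
  x (successors {v}): φ is false.
  y (successors {w, y}): φ is true.
For instance, at x:
  At x: Dia (Dia q and Dia p) requires Dia q and Dia p at some successor in {v}.
    At v: Dia q and Dia p is false.
  So Dia (Dia q and Dia p) is false at x.
Satisfying worlds: {y}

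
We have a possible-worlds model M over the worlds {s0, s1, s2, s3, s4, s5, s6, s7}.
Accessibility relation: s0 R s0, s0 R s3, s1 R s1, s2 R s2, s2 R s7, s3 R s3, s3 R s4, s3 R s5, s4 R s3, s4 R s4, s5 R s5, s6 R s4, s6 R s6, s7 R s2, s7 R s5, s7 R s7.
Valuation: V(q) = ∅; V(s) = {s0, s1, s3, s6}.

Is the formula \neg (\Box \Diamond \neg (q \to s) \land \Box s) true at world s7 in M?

Recall that \Box ψ holds at a world iff ψ holds at every accessible world, and \Diamond ψ holds iff ψ holds at some accessible world.
At s7: \Box \Diamond \neg (q \to s) \land \Box s is false, so \neg (\Box \Diamond \neg (q \to s) \land \Box s) is true.
  At s7: \Box \Diamond \neg (q \to s) is false, \Box s is false, so \Box \Diamond \neg (q \to s) \land \Box s is false.
    At s7: \Box \Diamond \neg (q \to s) requires \Diamond \neg (q \to s) at every successor {s2, s5, s7}.
      \Diamond \neg (q \to s) fails at s2, so \Box \Diamond \neg (q \to s) is false at s7.
    At s7: \Box s requires s at every successor {s2, s5, s7}.
      s fails at s2, so \Box s is false at s7.

Yes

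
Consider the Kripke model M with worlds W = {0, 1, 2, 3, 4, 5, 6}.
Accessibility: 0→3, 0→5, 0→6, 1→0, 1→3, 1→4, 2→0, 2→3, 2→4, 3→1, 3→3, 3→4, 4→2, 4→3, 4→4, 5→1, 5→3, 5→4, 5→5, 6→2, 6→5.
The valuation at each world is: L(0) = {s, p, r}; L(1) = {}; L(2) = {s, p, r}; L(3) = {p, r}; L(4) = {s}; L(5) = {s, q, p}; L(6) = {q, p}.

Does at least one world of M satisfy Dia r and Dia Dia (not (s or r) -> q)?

Yes

Recall that Dia ψ holds at a world iff ψ holds at some accessible world.
Let φ = Dia r and Dia Dia (not (s or r) -> q). Evaluate φ at each world:
  0 (successors {3, 5, 6}): φ is true.
  1 (successors {0, 3, 4}): φ is true.
  2 (successors {0, 3, 4}): φ is true.
  3 (successors {1, 3, 4}): φ is true.
  4 (successors {2, 3, 4}): φ is true.
  5 (successors {1, 3, 4, 5}): φ is true.
  6 (successors {2, 5}): φ is true.
Detail at 0 (witness):
  At 0: Dia r is true, Dia Dia (not (s or r) -> q) is true, so Dia r and Dia Dia (not (s or r) -> q) is true.
    At 0: Dia r requires r at some successor in {3, 5, 6}.
      r holds at 3, so Dia r is true at 0.
    At 0: Dia Dia (not (s or r) -> q) requires Dia (not (s or r) -> q) at some successor in {3, 5, 6}.
      Dia (not (s or r) -> q) holds at 3, so Dia Dia (not (s or r) -> q) is true at 0.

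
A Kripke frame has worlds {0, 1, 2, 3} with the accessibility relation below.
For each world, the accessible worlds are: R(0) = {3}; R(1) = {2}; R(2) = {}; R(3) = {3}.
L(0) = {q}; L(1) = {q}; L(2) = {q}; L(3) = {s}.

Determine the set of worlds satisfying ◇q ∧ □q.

1

Let φ = ◇q ∧ □q. Evaluate φ at each world:
  0 (successors {3}): φ is false.
  1 (successors {2}): φ is true.
  2 (successors ∅): φ is false.
  3 (successors {3}): φ is false.
For instance, at 1:
  At 1: ◇q is true, □q is true, so ◇q ∧ □q is true.
    At 1: ◇q requires q at some successor in {2}.
      q holds at 2, so ◇q is true at 1.
    At 1: □q requires q at every successor {2}.
      At 2: q is true.
    So □q is true at 1.
Satisfying worlds: {1}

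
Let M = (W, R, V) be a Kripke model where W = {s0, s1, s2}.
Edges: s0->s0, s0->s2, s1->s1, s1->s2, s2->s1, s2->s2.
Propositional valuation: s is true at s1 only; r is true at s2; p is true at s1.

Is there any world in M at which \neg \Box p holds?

Let φ = \neg \Box p. Evaluate φ at each world:
  s0 (successors {s0, s2}): φ is true.
  s1 (successors {s1, s2}): φ is true.
  s2 (successors {s1, s2}): φ is true.
Detail at s0 (witness):
  At s0: \Box p is false, so \neg \Box p is true.
    At s0: \Box p requires p at every successor {s0, s2}.
      p fails at s0, so \Box p is false at s0.

Yes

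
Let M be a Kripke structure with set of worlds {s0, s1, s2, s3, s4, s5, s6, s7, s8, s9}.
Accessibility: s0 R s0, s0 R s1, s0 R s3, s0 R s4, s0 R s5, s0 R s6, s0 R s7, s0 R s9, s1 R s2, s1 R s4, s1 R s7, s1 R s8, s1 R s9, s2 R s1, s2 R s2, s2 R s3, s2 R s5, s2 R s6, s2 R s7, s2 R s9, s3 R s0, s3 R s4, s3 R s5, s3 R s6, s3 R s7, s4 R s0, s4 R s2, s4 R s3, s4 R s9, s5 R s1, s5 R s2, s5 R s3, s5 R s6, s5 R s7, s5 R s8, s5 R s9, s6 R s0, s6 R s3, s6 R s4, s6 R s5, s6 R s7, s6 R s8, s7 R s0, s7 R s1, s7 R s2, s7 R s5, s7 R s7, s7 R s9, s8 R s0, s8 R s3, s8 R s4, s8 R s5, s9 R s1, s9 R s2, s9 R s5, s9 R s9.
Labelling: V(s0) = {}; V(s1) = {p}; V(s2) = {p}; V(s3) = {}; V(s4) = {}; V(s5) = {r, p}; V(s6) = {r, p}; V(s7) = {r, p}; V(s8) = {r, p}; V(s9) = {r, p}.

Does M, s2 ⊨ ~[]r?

At s2: []r is false, so ~[]r is true.
  At s2: []r requires r at every successor {s1, s2, s3, s5, s6, s7, s9}.
    r fails at s1, so []r is false at s2.

Yes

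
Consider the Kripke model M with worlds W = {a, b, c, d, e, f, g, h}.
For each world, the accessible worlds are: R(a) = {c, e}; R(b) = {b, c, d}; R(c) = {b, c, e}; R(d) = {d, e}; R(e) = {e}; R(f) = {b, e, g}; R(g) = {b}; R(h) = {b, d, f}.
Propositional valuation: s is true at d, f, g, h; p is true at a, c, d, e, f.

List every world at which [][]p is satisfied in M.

d, e

Let φ = [][]p. Evaluate φ at each world:
  a (successors {c, e}): φ is false.
  b (successors {b, c, d}): φ is false.
  c (successors {b, c, e}): φ is false.
  d (successors {d, e}): φ is true.
  e (successors {e}): φ is true.
  f (successors {b, e, g}): φ is false.
  g (successors {b}): φ is false.
  h (successors {b, d, f}): φ is false.
For instance, at a:
  At a: [][]p requires []p at every successor {c, e}.
    []p fails at c, so [][]p is false at a.
      At c: []p requires p at every successor {b, c, e}.
        p fails at b, so []p is false at c.
Satisfying worlds: {d, e}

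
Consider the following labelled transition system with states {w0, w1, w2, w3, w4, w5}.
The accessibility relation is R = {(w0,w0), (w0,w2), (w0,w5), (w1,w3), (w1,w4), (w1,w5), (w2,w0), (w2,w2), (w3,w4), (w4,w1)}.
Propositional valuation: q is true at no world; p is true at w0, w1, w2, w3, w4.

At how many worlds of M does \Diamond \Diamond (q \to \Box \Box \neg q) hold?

5

Let φ = \Diamond \Diamond (q \to \Box \Box \neg q). Evaluate φ at each world:
  w0 (successors {w0, w2, w5}): φ is true.
  w1 (successors {w3, w4, w5}): φ is true.
  w2 (successors {w0, w2}): φ is true.
  w3 (successors {w4}): φ is true.
  w4 (successors {w1}): φ is true.
  w5 (successors ∅): φ is false.
For instance, at w1:
  At w1: \Diamond \Diamond (q \to \Box \Box \neg q) requires \Diamond (q \to \Box \Box \neg q) at some successor in {w3, w4, w5}.
    \Diamond (q \to \Box \Box \neg q) holds at w3, so \Diamond \Diamond (q \to \Box \Box \neg q) is true at w1.
      At w3: \Diamond (q \to \Box \Box \neg q) requires q \to \Box \Box \neg q at some successor in {w4}.
        q \to \Box \Box \neg q holds at w4, so \Diamond (q \to \Box \Box \neg q) is true at w3.
Satisfying worlds: {w0, w1, w2, w3, w4}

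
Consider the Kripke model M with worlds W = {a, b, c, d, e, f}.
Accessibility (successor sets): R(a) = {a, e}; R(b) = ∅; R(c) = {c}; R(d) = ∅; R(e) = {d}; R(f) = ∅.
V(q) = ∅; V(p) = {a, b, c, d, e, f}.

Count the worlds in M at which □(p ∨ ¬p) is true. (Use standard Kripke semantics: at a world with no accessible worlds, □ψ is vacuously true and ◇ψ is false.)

6

Let φ = □(p ∨ ¬p). Evaluate φ at each world:
  a (successors {a, e}): φ is true.
  b (successors ∅): φ is true.
  c (successors {c}): φ is true.
  d (successors ∅): φ is true.
  e (successors {d}): φ is true.
  f (successors ∅): φ is true.
For instance, at a:
  At a: □(p ∨ ¬p) requires p ∨ ¬p at every successor {a, e}.
    At a: p ∨ ¬p is true.
    At e: p ∨ ¬p is true.
  So □(p ∨ ¬p) is true at a.
Satisfying worlds: {a, b, c, d, e, f}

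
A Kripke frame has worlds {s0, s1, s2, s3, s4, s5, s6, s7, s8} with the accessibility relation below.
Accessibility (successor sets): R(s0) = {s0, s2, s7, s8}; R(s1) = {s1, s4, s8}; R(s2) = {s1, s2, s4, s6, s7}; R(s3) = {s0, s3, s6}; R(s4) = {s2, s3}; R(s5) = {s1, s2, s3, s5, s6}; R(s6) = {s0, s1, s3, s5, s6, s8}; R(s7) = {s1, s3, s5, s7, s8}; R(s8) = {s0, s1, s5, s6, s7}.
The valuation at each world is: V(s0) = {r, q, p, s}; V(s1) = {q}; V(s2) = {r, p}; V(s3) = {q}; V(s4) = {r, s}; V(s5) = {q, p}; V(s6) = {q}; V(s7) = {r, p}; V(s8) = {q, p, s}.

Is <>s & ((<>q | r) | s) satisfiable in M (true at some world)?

Let φ = <>s & ((<>q | r) | s). Evaluate φ at each world:
  s0 (successors {s0, s2, s7, s8}): φ is true.
  s1 (successors {s1, s4, s8}): φ is true.
  s2 (successors {s1, s2, s4, s6, s7}): φ is true.
  s3 (successors {s0, s3, s6}): φ is true.
  s4 (successors {s2, s3}): φ is false.
  s5 (successors {s1, s2, s3, s5, s6}): φ is false.
  s6 (successors {s0, s1, s3, s5, s6, s8}): φ is true.
  s7 (successors {s1, s3, s5, s7, s8}): φ is true.
  s8 (successors {s0, s1, s5, s6, s7}): φ is true.
Detail at s0 (witness):
  At s0: <>s is true, (<>q | r) | s is true, so <>s & ((<>q | r) | s) is true.
    At s0: <>s requires s at some successor in {s0, s2, s7, s8}.
      s holds at s0, so <>s is true at s0.
    At s0: <>q | r is true, s is true, so (<>q | r) | s is true.
      At s0: <>q is true, r is true, so <>q | r is true.

Yes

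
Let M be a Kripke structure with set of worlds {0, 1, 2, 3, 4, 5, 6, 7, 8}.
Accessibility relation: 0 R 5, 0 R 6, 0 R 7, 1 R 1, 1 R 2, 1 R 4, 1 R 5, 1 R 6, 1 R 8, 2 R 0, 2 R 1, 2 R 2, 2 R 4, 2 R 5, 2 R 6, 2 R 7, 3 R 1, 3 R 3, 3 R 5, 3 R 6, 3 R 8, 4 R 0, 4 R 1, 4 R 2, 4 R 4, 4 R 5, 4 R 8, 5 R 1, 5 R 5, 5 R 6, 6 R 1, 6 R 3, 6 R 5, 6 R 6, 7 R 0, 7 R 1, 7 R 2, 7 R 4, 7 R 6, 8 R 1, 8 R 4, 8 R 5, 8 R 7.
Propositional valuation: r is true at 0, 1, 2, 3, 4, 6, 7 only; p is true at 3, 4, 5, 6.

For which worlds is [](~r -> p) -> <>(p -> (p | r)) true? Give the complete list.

0, 1, 2, 3, 4, 5, 6, 7, 8

Let φ = [](~r -> p) -> <>(p -> (p | r)). Evaluate φ at each world:
  0 (successors {5, 6, 7}): φ is true.
  1 (successors {1, 2, 4, 5, 6, 8}): φ is true.
  2 (successors {0, 1, 2, 4, 5, 6, 7}): φ is true.
  3 (successors {1, 3, 5, 6, 8}): φ is true.
  4 (successors {0, 1, 2, 4, 5, 8}): φ is true.
  5 (successors {1, 5, 6}): φ is true.
  6 (successors {1, 3, 5, 6}): φ is true.
  7 (successors {0, 1, 2, 4, 6}): φ is true.
  8 (successors {1, 4, 5, 7}): φ is true.
For instance, at 4:
  At 4: [](~r -> p) is false, <>(p -> (p | r)) is true, so [](~r -> p) -> <>(p -> (p | r)) is true.
    At 4: [](~r -> p) requires ~r -> p at every successor {0, 1, 2, 4, 5, 8}.
      ~r -> p fails at 8, so [](~r -> p) is false at 4.
    At 4: <>(p -> (p | r)) requires p -> (p | r) at some successor in {0, 1, 2, 4, 5, 8}.
      p -> (p | r) holds at 0, so <>(p -> (p | r)) is true at 4.
Satisfying worlds: {0, 1, 2, 3, 4, 5, 6, 7, 8}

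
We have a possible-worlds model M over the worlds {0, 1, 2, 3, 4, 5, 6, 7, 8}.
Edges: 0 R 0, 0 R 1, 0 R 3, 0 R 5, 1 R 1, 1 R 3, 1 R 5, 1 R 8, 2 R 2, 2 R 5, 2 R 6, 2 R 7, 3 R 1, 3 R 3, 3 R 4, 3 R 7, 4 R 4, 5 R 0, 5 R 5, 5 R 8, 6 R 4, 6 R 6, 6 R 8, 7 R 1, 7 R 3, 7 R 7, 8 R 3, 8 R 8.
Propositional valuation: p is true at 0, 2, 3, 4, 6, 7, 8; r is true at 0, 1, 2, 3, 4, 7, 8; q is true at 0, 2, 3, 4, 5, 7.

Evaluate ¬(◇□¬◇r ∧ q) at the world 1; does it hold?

Yes

At 1: ◇□¬◇r ∧ q is false, so ¬(◇□¬◇r ∧ q) is true.
  At 1: ◇□¬◇r is false, q is false, so ◇□¬◇r ∧ q is false.
    At 1: ◇□¬◇r requires □¬◇r at some successor in {1, 3, 5, 8}.
      At 1: □¬◇r is false.
      At 3: □¬◇r is false.
      At 5: □¬◇r is false.
      At 8: □¬◇r is false.
    So ◇□¬◇r is false at 1.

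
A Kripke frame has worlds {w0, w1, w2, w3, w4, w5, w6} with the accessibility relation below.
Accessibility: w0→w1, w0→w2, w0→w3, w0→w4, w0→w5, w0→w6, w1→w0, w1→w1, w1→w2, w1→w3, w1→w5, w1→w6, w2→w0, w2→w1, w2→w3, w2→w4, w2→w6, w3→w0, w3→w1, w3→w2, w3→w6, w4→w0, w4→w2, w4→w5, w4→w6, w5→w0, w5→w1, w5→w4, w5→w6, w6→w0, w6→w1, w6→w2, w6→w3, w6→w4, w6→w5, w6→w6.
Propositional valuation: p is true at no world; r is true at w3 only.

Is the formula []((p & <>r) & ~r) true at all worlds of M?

Let φ = []((p & <>r) & ~r). Evaluate φ at each world:
  w0 (successors {w1, w2, w3, w4, w5, w6}): φ is false.
  w1 (successors {w0, w1, w2, w3, w5, w6}): φ is false.
  w2 (successors {w0, w1, w3, w4, w6}): φ is false.
  w3 (successors {w0, w1, w2, w6}): φ is false.
  w4 (successors {w0, w2, w5, w6}): φ is false.
  w5 (successors {w0, w1, w4, w6}): φ is false.
  w6 (successors {w0, w1, w2, w3, w4, w5, w6}): φ is false.
Detail at w0 (counterexample):
  At w0: []((p & <>r) & ~r) requires (p & <>r) & ~r at every successor {w1, w2, w3, w4, w5, w6}.
    (p & <>r) & ~r fails at w1, so []((p & <>r) & ~r) is false at w0.
      At w1: p & <>r is false, ~r is true, so (p & <>r) & ~r is false.

No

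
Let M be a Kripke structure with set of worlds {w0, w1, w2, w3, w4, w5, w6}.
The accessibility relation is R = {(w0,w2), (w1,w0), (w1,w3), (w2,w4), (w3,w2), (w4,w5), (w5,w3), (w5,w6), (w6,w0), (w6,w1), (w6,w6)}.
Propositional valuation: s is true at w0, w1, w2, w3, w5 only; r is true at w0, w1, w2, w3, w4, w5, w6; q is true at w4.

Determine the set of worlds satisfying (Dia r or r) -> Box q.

w2

Let φ = (Dia r or r) -> Box q. Evaluate φ at each world:
  w0 (successors {w2}): φ is false.
  w1 (successors {w0, w3}): φ is false.
  w2 (successors {w4}): φ is true.
  w3 (successors {w2}): φ is false.
  w4 (successors {w5}): φ is false.
  w5 (successors {w3, w6}): φ is false.
  w6 (successors {w0, w1, w6}): φ is false.
For instance, at w5:
  At w5: Dia r or r is true, Box q is false, so (Dia r or r) -> Box q is false.
    At w5: Dia r is true, r is true, so Dia r or r is true.
      At w5: Dia r requires r at some successor in {w3, w6}.
        r holds at w3, so Dia r is true at w5.
    At w5: Box q requires q at every successor {w3, w6}.
      q fails at w3, so Box q is false at w5.
Satisfying worlds: {w2}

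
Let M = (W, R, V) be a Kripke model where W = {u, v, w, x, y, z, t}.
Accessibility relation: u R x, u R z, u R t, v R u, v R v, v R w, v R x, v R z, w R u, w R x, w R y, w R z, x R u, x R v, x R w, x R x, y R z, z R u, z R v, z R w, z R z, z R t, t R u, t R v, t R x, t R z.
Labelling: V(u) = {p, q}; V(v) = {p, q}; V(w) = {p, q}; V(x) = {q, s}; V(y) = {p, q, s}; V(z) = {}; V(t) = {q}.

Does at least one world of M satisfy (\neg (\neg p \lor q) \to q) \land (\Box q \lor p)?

Let φ = (\neg (\neg p \lor q) \to q) \land (\Box q \lor p). Evaluate φ at each world:
  u (successors {x, z, t}): φ is true.
  v (successors {u, v, w, x, z}): φ is true.
  w (successors {u, x, y, z}): φ is true.
  x (successors {u, v, w, x}): φ is true.
  y (successors {z}): φ is true.
  z (successors {u, v, w, z, t}): φ is false.
  t (successors {u, v, x, z}): φ is false.
Detail at u (witness):
  At u: \neg (\neg p \lor q) \to q is true, \Box q \lor p is true, so (\neg (\neg p \lor q) \to q) \land (\Box q \lor p) is true.
    At u: \Box q is false, p is true, so \Box q \lor p is true.
      At u: \Box q requires q at every successor {x, z, t}.
        q fails at z, so \Box q is false at u.

Yes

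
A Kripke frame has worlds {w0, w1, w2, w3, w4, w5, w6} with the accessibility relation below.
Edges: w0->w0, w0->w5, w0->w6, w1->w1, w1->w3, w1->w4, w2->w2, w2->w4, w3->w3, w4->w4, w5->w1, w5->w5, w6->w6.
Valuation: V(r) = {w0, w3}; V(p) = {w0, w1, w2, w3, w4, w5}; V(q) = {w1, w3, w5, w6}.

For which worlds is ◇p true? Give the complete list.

Recall that ◇ψ holds at a world iff ψ holds at some accessible world.
Let φ = ◇p. Evaluate φ at each world:
  w0 (successors {w0, w5, w6}): φ is true.
  w1 (successors {w1, w3, w4}): φ is true.
  w2 (successors {w2, w4}): φ is true.
  w3 (successors {w3}): φ is true.
  w4 (successors {w4}): φ is true.
  w5 (successors {w1, w5}): φ is true.
  w6 (successors {w6}): φ is false.
For instance, at w1:
  At w1: ◇p requires p at some successor in {w1, w3, w4}.
    p holds at w1, so ◇p is true at w1.
Satisfying worlds: {w0, w1, w2, w3, w4, w5}

w0, w1, w2, w3, w4, w5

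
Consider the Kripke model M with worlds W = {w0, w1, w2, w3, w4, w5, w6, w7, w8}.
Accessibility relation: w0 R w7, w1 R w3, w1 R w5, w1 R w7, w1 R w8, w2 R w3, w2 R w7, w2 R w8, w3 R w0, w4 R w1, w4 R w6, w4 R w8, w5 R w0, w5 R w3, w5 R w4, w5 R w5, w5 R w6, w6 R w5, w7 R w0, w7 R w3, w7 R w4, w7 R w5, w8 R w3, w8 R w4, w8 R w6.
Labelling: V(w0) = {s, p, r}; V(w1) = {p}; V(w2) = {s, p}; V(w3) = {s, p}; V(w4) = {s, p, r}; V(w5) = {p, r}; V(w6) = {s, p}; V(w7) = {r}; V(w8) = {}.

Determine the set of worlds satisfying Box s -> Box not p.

w0, w1, w2, w4, w5, w6, w7

Let φ = Box s -> Box not p. Evaluate φ at each world:
  w0 (successors {w7}): φ is true.
  w1 (successors {w3, w5, w7, w8}): φ is true.
  w2 (successors {w3, w7, w8}): φ is true.
  w3 (successors {w0}): φ is false.
  w4 (successors {w1, w6, w8}): φ is true.
  w5 (successors {w0, w3, w4, w5, w6}): φ is true.
  w6 (successors {w5}): φ is true.
  w7 (successors {w0, w3, w4, w5}): φ is true.
  w8 (successors {w3, w4, w6}): φ is false.
For instance, at w2:
  At w2: Box s is false, Box not p is false, so Box s -> Box not p is true.
    At w2: Box s requires s at every successor {w3, w7, w8}.
      s fails at w7, so Box s is false at w2.
    At w2: Box not p requires not p at every successor {w3, w7, w8}.
      not p fails at w3, so Box not p is false at w2.
Satisfying worlds: {w0, w1, w2, w4, w5, w6, w7}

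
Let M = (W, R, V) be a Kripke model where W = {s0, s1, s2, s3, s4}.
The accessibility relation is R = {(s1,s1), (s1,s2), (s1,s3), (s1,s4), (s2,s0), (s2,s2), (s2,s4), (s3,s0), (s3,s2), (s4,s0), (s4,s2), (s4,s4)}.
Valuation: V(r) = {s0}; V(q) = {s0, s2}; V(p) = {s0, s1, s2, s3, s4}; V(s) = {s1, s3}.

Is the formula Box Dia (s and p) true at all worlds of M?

No

Recall that Box ψ holds at a world iff ψ holds at every accessible world, and Dia ψ holds iff ψ holds at some accessible world.
Let φ = Box Dia (s and p). Evaluate φ at each world:
  s0 (successors ∅): φ is true.
  s1 (successors {s1, s2, s3, s4}): φ is false.
  s2 (successors {s0, s2, s4}): φ is false.
  s3 (successors {s0, s2}): φ is false.
  s4 (successors {s0, s2, s4}): φ is false.
Detail at s1 (counterexample):
  At s1: Box Dia (s and p) requires Dia (s and p) at every successor {s1, s2, s3, s4}.
    Dia (s and p) fails at s2, so Box Dia (s and p) is false at s1.
      At s2: Dia (s and p) requires s and p at some successor in {s0, s2, s4}.
        At s0: s and p is false.
        At s2: s and p is false.
        At s4: s and p is false.
      So Dia (s and p) is false at s2.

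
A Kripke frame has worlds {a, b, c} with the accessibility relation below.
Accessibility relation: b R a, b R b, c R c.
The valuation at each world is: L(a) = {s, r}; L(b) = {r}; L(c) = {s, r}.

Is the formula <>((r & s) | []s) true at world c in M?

Yes

Recall that []ψ holds at a world iff ψ holds at every accessible world, and <>ψ holds iff ψ holds at some accessible world.
At c: <>((r & s) | []s) requires (r & s) | []s at some successor in {c}.
  (r & s) | []s holds at c, so <>((r & s) | []s) is true at c.
    At c: r & s is true, []s is true, so (r & s) | []s is true.
      At c: []s requires s at every successor {c}.
        At c: s is true.
      So []s is true at c.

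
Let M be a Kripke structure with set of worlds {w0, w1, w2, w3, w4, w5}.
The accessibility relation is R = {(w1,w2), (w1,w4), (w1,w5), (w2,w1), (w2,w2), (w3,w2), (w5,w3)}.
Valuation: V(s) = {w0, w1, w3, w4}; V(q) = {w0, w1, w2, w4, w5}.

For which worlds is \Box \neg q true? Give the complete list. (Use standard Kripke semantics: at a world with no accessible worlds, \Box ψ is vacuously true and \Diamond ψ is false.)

Recall that \Box ψ holds at a world iff ψ holds at every accessible world, and \Diamond ψ holds iff ψ holds at some accessible world.
Let φ = \Box \neg q. Evaluate φ at each world:
  w0 (successors ∅): φ is true.
  w1 (successors {w2, w4, w5}): φ is false.
  w2 (successors {w1, w2}): φ is false.
  w3 (successors {w2}): φ is false.
  w4 (successors ∅): φ is true.
  w5 (successors {w3}): φ is true.
For instance, at w5:
  At w5: \Box \neg q requires \neg q at every successor {w3}.
    At w3: \neg q is true.
  So \Box \neg q is true at w5.
Satisfying worlds: {w0, w4, w5}

w0, w4, w5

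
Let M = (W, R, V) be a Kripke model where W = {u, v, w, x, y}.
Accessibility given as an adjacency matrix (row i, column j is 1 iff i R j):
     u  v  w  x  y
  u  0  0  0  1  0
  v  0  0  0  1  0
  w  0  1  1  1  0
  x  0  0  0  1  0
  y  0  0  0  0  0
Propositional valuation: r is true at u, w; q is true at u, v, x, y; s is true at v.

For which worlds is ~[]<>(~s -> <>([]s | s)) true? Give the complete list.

Let φ = ~[]<>(~s -> <>([]s | s)). Evaluate φ at each world:
  u (successors {x}): φ is true.
  v (successors {x}): φ is true.
  w (successors {v, w, x}): φ is true.
  x (successors {x}): φ is true.
  y (successors ∅): φ is false.
For instance, at v:
  At v: []<>(~s -> <>([]s | s)) is false, so ~[]<>(~s -> <>([]s | s)) is true.
    At v: []<>(~s -> <>([]s | s)) requires <>(~s -> <>([]s | s)) at every successor {x}.
      <>(~s -> <>([]s | s)) fails at x, so []<>(~s -> <>([]s | s)) is false at v.
Satisfying worlds: {u, v, w, x}

u, v, w, x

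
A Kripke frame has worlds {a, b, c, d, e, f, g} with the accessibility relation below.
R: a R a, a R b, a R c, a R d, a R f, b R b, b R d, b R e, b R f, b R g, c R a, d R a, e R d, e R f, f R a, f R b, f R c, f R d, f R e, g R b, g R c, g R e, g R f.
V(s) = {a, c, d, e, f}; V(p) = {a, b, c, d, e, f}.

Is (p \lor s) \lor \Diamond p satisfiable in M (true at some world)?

Yes

Let φ = (p \lor s) \lor \Diamond p. Evaluate φ at each world:
  a (successors {a, b, c, d, f}): φ is true.
  b (successors {b, d, e, f, g}): φ is true.
  c (successors {a}): φ is true.
  d (successors {a}): φ is true.
  e (successors {d, f}): φ is true.
  f (successors {a, b, c, d, e}): φ is true.
  g (successors {b, c, e, f}): φ is true.
Detail at a (witness):
  At a: p \lor s is true, \Diamond p is true, so (p \lor s) \lor \Diamond p is true.
    At a: \Diamond p requires p at some successor in {a, b, c, d, f}.
      p holds at a, so \Diamond p is true at a.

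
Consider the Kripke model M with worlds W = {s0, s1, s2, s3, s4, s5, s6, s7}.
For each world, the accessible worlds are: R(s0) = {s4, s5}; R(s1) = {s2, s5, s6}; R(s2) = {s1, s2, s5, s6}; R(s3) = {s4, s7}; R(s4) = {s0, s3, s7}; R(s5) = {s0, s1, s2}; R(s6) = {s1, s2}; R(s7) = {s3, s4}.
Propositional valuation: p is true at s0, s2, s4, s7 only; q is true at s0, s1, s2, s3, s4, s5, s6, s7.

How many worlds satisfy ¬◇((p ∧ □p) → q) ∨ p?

4

Let φ = ¬◇((p ∧ □p) → q) ∨ p. Evaluate φ at each world:
  s0 (successors {s4, s5}): φ is true.
  s1 (successors {s2, s5, s6}): φ is false.
  s2 (successors {s1, s2, s5, s6}): φ is true.
  s3 (successors {s4, s7}): φ is false.
  s4 (successors {s0, s3, s7}): φ is true.
  s5 (successors {s0, s1, s2}): φ is false.
  s6 (successors {s1, s2}): φ is false.
  s7 (successors {s3, s4}): φ is true.
For instance, at s6:
  At s6: ¬◇((p ∧ □p) → q) is false, p is false, so ¬◇((p ∧ □p) → q) ∨ p is false.
    At s6: ◇((p ∧ □p) → q) is true, so ¬◇((p ∧ □p) → q) is false.
      At s6: ◇((p ∧ □p) → q) requires (p ∧ □p) → q at some successor in {s1, s2}.
        (p ∧ □p) → q holds at s1, so ◇((p ∧ □p) → q) is true at s6.
Satisfying worlds: {s0, s2, s4, s7}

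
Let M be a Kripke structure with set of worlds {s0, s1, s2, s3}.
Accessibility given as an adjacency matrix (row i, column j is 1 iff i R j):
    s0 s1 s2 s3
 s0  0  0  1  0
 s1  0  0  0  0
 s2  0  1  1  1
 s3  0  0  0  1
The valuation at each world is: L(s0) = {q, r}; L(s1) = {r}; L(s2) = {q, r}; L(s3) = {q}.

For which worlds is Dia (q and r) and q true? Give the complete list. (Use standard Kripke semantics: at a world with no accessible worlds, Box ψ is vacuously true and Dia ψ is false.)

Let φ = Dia (q and r) and q. Evaluate φ at each world:
  s0 (successors {s2}): φ is true.
  s1 (successors ∅): φ is false.
  s2 (successors {s1, s2, s3}): φ is true.
  s3 (successors {s3}): φ is false.
For instance, at s2:
  At s2: Dia (q and r) is true, q is true, so Dia (q and r) and q is true.
    At s2: Dia (q and r) requires q and r at some successor in {s1, s2, s3}.
      q and r holds at s2, so Dia (q and r) is true at s2.
Satisfying worlds: {s0, s2}

s0, s2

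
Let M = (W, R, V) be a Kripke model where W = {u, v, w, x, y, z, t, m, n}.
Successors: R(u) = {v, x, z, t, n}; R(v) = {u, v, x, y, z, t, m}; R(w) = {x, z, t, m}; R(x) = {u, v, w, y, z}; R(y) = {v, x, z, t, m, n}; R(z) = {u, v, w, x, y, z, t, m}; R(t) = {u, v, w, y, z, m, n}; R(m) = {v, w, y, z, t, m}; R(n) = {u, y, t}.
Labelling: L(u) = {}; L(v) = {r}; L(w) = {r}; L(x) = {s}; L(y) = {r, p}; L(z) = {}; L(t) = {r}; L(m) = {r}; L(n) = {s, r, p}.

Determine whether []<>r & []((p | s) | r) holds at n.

Recall that []ψ holds at a world iff ψ holds at every accessible world, and <>ψ holds iff ψ holds at some accessible world.
At n: []<>r is true, []((p | s) | r) is false, so []<>r & []((p | s) | r) is false.
  At n: []<>r requires <>r at every successor {u, y, t}.
      At u: <>r requires r at some successor in {v, x, z, t, n}.
        r holds at v, so <>r is true at u.
      At y: <>r requires r at some successor in {v, x, z, t, m, n}.
        r holds at v, so <>r is true at y.
      At t: <>r requires r at some successor in {u, v, w, y, z, m, n}.
        r holds at v, so <>r is true at t.
  So []<>r is true at n.
  At n: []((p | s) | r) requires (p | s) | r at every successor {u, y, t}.
    (p | s) | r fails at u, so []((p | s) | r) is false at n.

No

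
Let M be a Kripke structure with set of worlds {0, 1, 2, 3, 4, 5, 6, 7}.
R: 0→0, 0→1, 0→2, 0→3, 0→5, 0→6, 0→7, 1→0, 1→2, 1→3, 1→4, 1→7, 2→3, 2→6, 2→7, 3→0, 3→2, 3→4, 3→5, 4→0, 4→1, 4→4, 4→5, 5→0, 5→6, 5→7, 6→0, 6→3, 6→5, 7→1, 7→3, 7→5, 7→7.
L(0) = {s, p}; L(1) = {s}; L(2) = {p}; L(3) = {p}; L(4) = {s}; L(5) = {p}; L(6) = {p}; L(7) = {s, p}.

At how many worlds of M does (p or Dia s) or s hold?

8

Let φ = (p or Dia s) or s. Evaluate φ at each world:
  0 (successors {0, 1, 2, 3, 5, 6, 7}): φ is true.
  1 (successors {0, 2, 3, 4, 7}): φ is true.
  2 (successors {3, 6, 7}): φ is true.
  3 (successors {0, 2, 4, 5}): φ is true.
  4 (successors {0, 1, 4, 5}): φ is true.
  5 (successors {0, 6, 7}): φ is true.
  6 (successors {0, 3, 5}): φ is true.
  7 (successors {1, 3, 5, 7}): φ is true.
For instance, at 4:
  At 4: p or Dia s is true, s is true, so (p or Dia s) or s is true.
    At 4: p is false, Dia s is true, so p or Dia s is true.
      At 4: Dia s requires s at some successor in {0, 1, 4, 5}.
        s holds at 0, so Dia s is true at 4.
Satisfying worlds: {0, 1, 2, 3, 4, 5, 6, 7}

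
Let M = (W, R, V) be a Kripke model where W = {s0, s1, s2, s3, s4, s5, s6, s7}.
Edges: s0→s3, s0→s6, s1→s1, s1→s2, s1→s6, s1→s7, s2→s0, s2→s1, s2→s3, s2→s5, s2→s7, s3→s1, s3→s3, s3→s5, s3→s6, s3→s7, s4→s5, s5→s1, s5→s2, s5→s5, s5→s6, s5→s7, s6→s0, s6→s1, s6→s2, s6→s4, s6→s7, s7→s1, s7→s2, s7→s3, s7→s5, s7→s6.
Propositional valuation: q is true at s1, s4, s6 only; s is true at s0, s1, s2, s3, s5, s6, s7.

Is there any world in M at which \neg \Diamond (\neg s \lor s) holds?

No

Let φ = \neg \Diamond (\neg s \lor s). Evaluate φ at each world:
  s0 (successors {s3, s6}): φ is false.
  s1 (successors {s1, s2, s6, s7}): φ is false.
  s2 (successors {s0, s1, s3, s5, s7}): φ is false.
  s3 (successors {s1, s3, s5, s6, s7}): φ is false.
  s4 (successors {s5}): φ is false.
  s5 (successors {s1, s2, s5, s6, s7}): φ is false.
  s6 (successors {s0, s1, s2, s4, s7}): φ is false.
  s7 (successors {s1, s2, s3, s5, s6}): φ is false.
For instance, at s5:
  At s5: \Diamond (\neg s \lor s) is true, so \neg \Diamond (\neg s \lor s) is false.
    At s5: \Diamond (\neg s \lor s) requires \neg s \lor s at some successor in {s1, s2, s5, s6, s7}.
      \neg s \lor s holds at s1, so \Diamond (\neg s \lor s) is true at s5.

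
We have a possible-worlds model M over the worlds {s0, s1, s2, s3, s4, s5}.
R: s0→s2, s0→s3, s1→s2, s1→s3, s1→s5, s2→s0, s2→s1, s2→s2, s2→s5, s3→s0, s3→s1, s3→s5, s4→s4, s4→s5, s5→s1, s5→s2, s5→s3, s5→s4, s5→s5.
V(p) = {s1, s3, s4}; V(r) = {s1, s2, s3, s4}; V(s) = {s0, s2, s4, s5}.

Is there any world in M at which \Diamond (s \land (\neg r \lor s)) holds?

Yes

Recall that \Diamond ψ holds at a world iff ψ holds at some accessible world.
Let φ = \Diamond (s \land (\neg r \lor s)). Evaluate φ at each world:
  s0 (successors {s2, s3}): φ is true.
  s1 (successors {s2, s3, s5}): φ is true.
  s2 (successors {s0, s1, s2, s5}): φ is true.
  s3 (successors {s0, s1, s5}): φ is true.
  s4 (successors {s4, s5}): φ is true.
  s5 (successors {s1, s2, s3, s4, s5}): φ is true.
Detail at s0 (witness):
  At s0: \Diamond (s \land (\neg r \lor s)) requires s \land (\neg r \lor s) at some successor in {s2, s3}.
    s \land (\neg r \lor s) holds at s2, so \Diamond (s \land (\neg r \lor s)) is true at s0.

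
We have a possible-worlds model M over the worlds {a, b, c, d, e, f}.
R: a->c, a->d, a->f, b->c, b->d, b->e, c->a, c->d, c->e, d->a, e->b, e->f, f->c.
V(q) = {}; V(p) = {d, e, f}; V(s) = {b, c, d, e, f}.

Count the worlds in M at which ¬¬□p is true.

0

Let φ = ¬¬□p. Evaluate φ at each world:
  a (successors {c, d, f}): φ is false.
  b (successors {c, d, e}): φ is false.
  c (successors {a, d, e}): φ is false.
  d (successors {a}): φ is false.
  e (successors {b, f}): φ is false.
  f (successors {c}): φ is false.
For instance, at f:
  At f: ¬□p is true, so ¬¬□p is false.
    At f: □p is false, so ¬□p is true.
      At f: □p requires p at every successor {c}.
        p fails at c, so □p is false at f.
Satisfying worlds: none.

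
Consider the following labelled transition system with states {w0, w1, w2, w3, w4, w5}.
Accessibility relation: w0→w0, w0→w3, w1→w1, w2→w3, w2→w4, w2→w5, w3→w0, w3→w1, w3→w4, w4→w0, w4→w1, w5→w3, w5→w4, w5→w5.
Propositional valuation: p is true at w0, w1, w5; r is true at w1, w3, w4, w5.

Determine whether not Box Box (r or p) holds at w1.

No

Recall that Box ψ holds at a world iff ψ holds at every accessible world, and Dia ψ holds iff ψ holds at some accessible world.
At w1: Box Box (r or p) is true, so not Box Box (r or p) is false.
  At w1: Box Box (r or p) requires Box (r or p) at every successor {w1}.
      At w1: Box (r or p) requires r or p at every successor {w1}.
        At w1: r or p is true.
      So Box (r or p) is true at w1.
  So Box Box (r or p) is true at w1.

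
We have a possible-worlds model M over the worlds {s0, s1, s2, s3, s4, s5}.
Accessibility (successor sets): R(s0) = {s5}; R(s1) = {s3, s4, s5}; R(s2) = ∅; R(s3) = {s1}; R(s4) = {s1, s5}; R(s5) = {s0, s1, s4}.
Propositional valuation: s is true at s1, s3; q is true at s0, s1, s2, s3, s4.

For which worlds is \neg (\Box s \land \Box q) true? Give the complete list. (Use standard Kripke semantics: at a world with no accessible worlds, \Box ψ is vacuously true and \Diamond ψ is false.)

Let φ = \neg (\Box s \land \Box q). Evaluate φ at each world:
  s0 (successors {s5}): φ is true.
  s1 (successors {s3, s4, s5}): φ is true.
  s2 (successors ∅): φ is false.
  s3 (successors {s1}): φ is false.
  s4 (successors {s1, s5}): φ is true.
  s5 (successors {s0, s1, s4}): φ is true.
For instance, at s1:
  At s1: \Box s \land \Box q is false, so \neg (\Box s \land \Box q) is true.
    At s1: \Box s is false, \Box q is false, so \Box s \land \Box q is false.
      At s1: \Box s requires s at every successor {s3, s4, s5}.
        s fails at s4, so \Box s is false at s1.
      At s1: \Box q requires q at every successor {s3, s4, s5}.
        q fails at s5, so \Box q is false at s1.
Satisfying worlds: {s0, s1, s4, s5}

s0, s1, s4, s5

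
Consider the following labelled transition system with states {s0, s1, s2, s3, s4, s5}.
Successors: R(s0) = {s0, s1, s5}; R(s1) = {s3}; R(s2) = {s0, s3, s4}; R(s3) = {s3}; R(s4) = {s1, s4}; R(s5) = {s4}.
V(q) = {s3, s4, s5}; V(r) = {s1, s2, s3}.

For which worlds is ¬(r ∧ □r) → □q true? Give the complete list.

s1, s3, s5

Let φ = ¬(r ∧ □r) → □q. Evaluate φ at each world:
  s0 (successors {s0, s1, s5}): φ is false.
  s1 (successors {s3}): φ is true.
  s2 (successors {s0, s3, s4}): φ is false.
  s3 (successors {s3}): φ is true.
  s4 (successors {s1, s4}): φ is false.
  s5 (successors {s4}): φ is true.
For instance, at s5:
  At s5: ¬(r ∧ □r) is true, □q is true, so ¬(r ∧ □r) → □q is true.
    At s5: r ∧ □r is false, so ¬(r ∧ □r) is true.
      At s5: r is false, □r is false, so r ∧ □r is false.
    At s5: □q requires q at every successor {s4}.
      At s4: q is true.
    So □q is true at s5.
Satisfying worlds: {s1, s3, s5}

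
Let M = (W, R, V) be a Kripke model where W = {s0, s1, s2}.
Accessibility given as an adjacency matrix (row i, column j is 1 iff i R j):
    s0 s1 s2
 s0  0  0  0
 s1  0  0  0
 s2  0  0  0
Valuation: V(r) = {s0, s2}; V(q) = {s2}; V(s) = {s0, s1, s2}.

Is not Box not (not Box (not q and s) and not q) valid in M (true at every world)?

Recall that Box ψ holds at a world iff ψ holds at every accessible world, and Dia ψ holds iff ψ holds at some accessible world.
Let φ = not Box not (not Box (not q and s) and not q). Evaluate φ at each world:
  s0 (successors ∅): φ is false.
  s1 (successors ∅): φ is false.
  s2 (successors ∅): φ is false.
Detail at s0 (counterexample):
  At s0: Box not (not Box (not q and s) and not q) is true, so not Box not (not Box (not q and s) and not q) is false.
    At s0: no accessible worlds, so Box not (not Box (not q and s) and not q) holds vacuously.

No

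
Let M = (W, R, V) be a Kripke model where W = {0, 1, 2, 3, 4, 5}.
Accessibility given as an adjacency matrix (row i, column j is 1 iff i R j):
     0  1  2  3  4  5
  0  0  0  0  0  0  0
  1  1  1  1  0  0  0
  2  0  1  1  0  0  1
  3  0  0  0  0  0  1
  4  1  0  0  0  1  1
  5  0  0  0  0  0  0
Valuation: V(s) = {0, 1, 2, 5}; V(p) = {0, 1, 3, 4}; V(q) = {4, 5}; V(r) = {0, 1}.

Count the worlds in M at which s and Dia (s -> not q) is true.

Recall that Dia ψ holds at a world iff ψ holds at some accessible world.
Let φ = s and Dia (s -> not q). Evaluate φ at each world:
  0 (successors ∅): φ is false.
  1 (successors {0, 1, 2}): φ is true.
  2 (successors {1, 2, 5}): φ is true.
  3 (successors {5}): φ is false.
  4 (successors {0, 4, 5}): φ is false.
  5 (successors ∅): φ is false.
For instance, at 3:
  At 3: s is false, Dia (s -> not q) is false, so s and Dia (s -> not q) is false.
    At 3: Dia (s -> not q) requires s -> not q at some successor in {5}.
      At 5: s -> not q is false.
    So Dia (s -> not q) is false at 3.
Satisfying worlds: {1, 2}

2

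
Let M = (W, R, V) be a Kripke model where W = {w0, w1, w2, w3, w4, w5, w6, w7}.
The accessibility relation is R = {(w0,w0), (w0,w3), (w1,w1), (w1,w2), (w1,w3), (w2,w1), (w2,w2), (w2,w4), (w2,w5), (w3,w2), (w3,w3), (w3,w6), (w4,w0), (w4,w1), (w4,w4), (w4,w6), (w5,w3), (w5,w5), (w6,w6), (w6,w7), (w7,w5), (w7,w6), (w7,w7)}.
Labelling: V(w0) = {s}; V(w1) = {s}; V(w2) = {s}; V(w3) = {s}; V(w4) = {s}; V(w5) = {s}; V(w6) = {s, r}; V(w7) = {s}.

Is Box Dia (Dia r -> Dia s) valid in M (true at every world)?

Yes

Let φ = Box Dia (Dia r -> Dia s). Evaluate φ at each world:
  w0 (successors {w0, w3}): φ is true.
  w1 (successors {w1, w2, w3}): φ is true.
  w2 (successors {w1, w2, w4, w5}): φ is true.
  w3 (successors {w2, w3, w6}): φ is true.
  w4 (successors {w0, w1, w4, w6}): φ is true.
  w5 (successors {w3, w5}): φ is true.
  w6 (successors {w6, w7}): φ is true.
  w7 (successors {w5, w6, w7}): φ is true.
For instance, at w7:
  At w7: Box Dia (Dia r -> Dia s) requires Dia (Dia r -> Dia s) at every successor {w5, w6, w7}.
      At w5: Dia (Dia r -> Dia s) requires Dia r -> Dia s at some successor in {w3, w5}.
        Dia r -> Dia s holds at w3, so Dia (Dia r -> Dia s) is true at w5.
      At w6: Dia (Dia r -> Dia s) requires Dia r -> Dia s at some successor in {w6, w7}.
        Dia r -> Dia s holds at w6, so Dia (Dia r -> Dia s) is true at w6.
      At w7: Dia (Dia r -> Dia s) requires Dia r -> Dia s at some successor in {w5, w6, w7}.
        Dia r -> Dia s holds at w5, so Dia (Dia r -> Dia s) is true at w7.
  So Box Dia (Dia r -> Dia s) is true at w7.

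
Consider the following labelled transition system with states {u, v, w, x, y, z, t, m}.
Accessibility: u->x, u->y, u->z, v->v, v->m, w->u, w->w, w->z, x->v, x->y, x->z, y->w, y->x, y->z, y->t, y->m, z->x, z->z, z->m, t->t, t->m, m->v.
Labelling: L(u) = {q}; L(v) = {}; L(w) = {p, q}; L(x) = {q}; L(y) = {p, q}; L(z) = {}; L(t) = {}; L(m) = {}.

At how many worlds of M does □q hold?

Let φ = □q. Evaluate φ at each world:
  u (successors {x, y, z}): φ is false.
  v (successors {v, m}): φ is false.
  w (successors {u, w, z}): φ is false.
  x (successors {v, y, z}): φ is false.
  y (successors {w, x, z, t, m}): φ is false.
  z (successors {x, z, m}): φ is false.
  t (successors {t, m}): φ is false.
  m (successors {v}): φ is false.
For instance, at v:
  At v: □q requires q at every successor {v, m}.
    q fails at v, so □q is false at v.
Satisfying worlds: none.

0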